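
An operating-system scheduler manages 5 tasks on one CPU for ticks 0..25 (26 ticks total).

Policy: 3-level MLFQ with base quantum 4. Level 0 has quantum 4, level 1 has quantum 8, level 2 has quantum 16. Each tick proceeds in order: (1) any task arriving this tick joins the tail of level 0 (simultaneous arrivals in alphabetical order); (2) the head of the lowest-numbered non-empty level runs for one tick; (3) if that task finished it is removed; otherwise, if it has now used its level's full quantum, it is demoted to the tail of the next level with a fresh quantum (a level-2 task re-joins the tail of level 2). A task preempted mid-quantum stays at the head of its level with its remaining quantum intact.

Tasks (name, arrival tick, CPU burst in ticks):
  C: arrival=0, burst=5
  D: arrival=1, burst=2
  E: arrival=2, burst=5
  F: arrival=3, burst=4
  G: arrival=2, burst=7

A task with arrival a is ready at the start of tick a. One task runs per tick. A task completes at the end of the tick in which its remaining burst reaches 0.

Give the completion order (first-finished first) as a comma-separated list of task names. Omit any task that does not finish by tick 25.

completion order = D, F, C, E, G

t=0: L0/L1/L2 = C/-/- → run C
t=1: L0/L1/L2 = CD/-/- → run C
t=2: L0/L1/L2 = CDEG/-/- → run C
t=3: L0/L1/L2 = CDEGF/-/- → run C
t=4: L0/L1/L2 = DEGF/C/- → run D
t=5: L0/L1/L2 = DEGF/C/- → run D
t=6: L0/L1/L2 = EGF/C/- → run E
t=7: L0/L1/L2 = EGF/C/- → run E
t=8: L0/L1/L2 = EGF/C/- → run E
t=9: L0/L1/L2 = EGF/C/- → run E
t=10: L0/L1/L2 = GF/CE/- → run G
t=11: L0/L1/L2 = GF/CE/- → run G
t=12: L0/L1/L2 = GF/CE/- → run G
t=13: L0/L1/L2 = GF/CE/- → run G
t=14: L0/L1/L2 = F/CEG/- → run F
t=15: L0/L1/L2 = F/CEG/- → run F
t=16: L0/L1/L2 = F/CEG/- → run F
t=17: L0/L1/L2 = F/CEG/- → run F
t=18: L0/L1/L2 = -/CEG/- → run C
t=19: L0/L1/L2 = -/EG/- → run E
t=20: L0/L1/L2 = -/G/- → run G
t=21: L0/L1/L2 = -/G/- → run G
t=22: L0/L1/L2 = -/G/- → run G
t=23: (idle)
t=24: (idle)
t=25: (idle)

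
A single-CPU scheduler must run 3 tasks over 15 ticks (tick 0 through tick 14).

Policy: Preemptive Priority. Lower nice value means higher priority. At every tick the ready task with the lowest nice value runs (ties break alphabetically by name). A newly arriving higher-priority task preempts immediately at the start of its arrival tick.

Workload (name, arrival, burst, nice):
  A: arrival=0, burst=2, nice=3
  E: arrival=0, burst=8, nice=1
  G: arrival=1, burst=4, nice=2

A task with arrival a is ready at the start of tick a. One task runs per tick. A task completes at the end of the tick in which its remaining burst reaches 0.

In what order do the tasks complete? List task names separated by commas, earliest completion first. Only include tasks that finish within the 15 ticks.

completion order = E, G, A

t=0: ready={A,E} → run E
t=1: ready={A,E,G} → run E
t=2: ready={A,E,G} → run E
t=3: ready={A,E,G} → run E
t=4: ready={A,E,G} → run E
t=5: ready={A,E,G} → run E
t=6: ready={A,E,G} → run E
t=7: ready={A,E,G} → run E
t=8: ready={A,G} → run G
t=9: ready={A,G} → run G
t=10: ready={A,G} → run G
t=11: ready={A,G} → run G
t=12: ready={A} → run A
t=13: ready={A} → run A
t=14: (idle)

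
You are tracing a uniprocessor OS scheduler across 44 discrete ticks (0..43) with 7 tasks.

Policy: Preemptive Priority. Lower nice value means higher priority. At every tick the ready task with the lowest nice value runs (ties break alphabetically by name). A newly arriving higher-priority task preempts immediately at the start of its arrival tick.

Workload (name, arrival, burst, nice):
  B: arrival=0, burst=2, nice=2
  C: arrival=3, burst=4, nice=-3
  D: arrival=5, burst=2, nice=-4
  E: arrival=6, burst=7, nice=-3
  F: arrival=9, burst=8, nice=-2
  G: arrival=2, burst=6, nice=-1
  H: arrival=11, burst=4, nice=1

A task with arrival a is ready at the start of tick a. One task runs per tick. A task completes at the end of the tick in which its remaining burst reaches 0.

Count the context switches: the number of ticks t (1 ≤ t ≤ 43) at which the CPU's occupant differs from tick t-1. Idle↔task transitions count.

t=0: ready={B} → run B
t=1: ready={B} → run B
t=2: ready={G} → run G
t=3: ready={C,G} → run C
t=4: ready={C,G} → run C
t=5: ready={C,D,G} → run D
t=6: ready={C,D,E,G} → run D
t=7: ready={C,E,G} → run C
t=8: ready={C,E,G} → run C
t=9: ready={E,F,G} → run E
t=10: ready={E,F,G} → run E
t=11: ready={E,F,G,H} → run E
t=12: ready={E,F,G,H} → run E
t=13: ready={E,F,G,H} → run E
t=14: ready={E,F,G,H} → run E
t=15: ready={E,F,G,H} → run E
t=16: ready={F,G,H} → run F
t=17: ready={F,G,H} → run F
t=18: ready={F,G,H} → run F
t=19: ready={F,G,H} → run F
t=20: ready={F,G,H} → run F
t=21: ready={F,G,H} → run F
t=22: ready={F,G,H} → run F
t=23: ready={F,G,H} → run F
t=24: ready={G,H} → run G
t=25: ready={G,H} → run G
t=26: ready={G,H} → run G
t=27: ready={G,H} → run G
t=28: ready={G,H} → run G
t=29: ready={H} → run H
t=30: ready={H} → run H
t=31: ready={H} → run H
t=32: ready={H} → run H
t=33: (idle)
t=34: (idle)
t=35: (idle)
t=36: (idle)
t=37: (idle)
t=38: (idle)
t=39: (idle)
t=40: (idle)
t=41: (idle)
t=42: (idle)
t=43: (idle)

context switches = 9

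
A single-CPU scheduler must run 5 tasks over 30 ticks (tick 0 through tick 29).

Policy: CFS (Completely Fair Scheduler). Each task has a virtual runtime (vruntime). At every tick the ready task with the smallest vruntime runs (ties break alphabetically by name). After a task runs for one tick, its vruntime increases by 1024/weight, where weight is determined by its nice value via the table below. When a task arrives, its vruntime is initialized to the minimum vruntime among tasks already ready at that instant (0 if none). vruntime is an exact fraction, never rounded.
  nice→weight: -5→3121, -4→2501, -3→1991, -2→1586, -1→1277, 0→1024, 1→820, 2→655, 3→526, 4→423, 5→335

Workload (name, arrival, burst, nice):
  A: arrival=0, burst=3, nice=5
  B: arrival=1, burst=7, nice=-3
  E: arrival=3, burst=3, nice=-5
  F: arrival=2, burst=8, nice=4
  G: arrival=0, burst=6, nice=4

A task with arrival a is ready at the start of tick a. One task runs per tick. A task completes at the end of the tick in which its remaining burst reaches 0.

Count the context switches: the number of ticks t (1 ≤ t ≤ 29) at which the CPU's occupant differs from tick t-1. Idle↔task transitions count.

t=0: vr[A=0 G=0] → run A
t=1: vr[A=1024/335 B=0 G=0] → run B
t=2: vr[A=1024/335 B=1024/1991 F=0 G=0] → run F
t=3: vr[A=1024/335 B=1024/1991 E=0 F=1024/423 G=0] → run E
t=4: vr[A=1024/335 B=1024/1991 E=1024/3121 F=1024/423 G=0] → run G
t=5: vr[A=1024/335 B=1024/1991 E=1024/3121 F=1024/423 G=1024/423] → run E
t=6: vr[A=1024/335 B=1024/1991 E=2048/3121 F=1024/423 G=1024/423] → run B
t=7: vr[A=1024/335 B=2048/1991 E=2048/3121 F=1024/423 G=1024/423] → run E
t=8: vr[A=1024/335 B=2048/1991 F=1024/423 G=1024/423] → run B
t=9: vr[A=1024/335 B=3072/1991 F=1024/423 G=1024/423] → run B
t=10: vr[A=1024/335 B=4096/1991 F=1024/423 G=1024/423] → run B
t=11: vr[A=1024/335 B=5120/1991 F=1024/423 G=1024/423] → run F
t=12: vr[A=1024/335 B=5120/1991 F=2048/423 G=1024/423] → run G
t=13: vr[A=1024/335 B=5120/1991 F=2048/423 G=2048/423] → run B
t=14: vr[A=1024/335 B=6144/1991 F=2048/423 G=2048/423] → run A
t=15: vr[A=2048/335 B=6144/1991 F=2048/423 G=2048/423] → run B
t=16: vr[A=2048/335 F=2048/423 G=2048/423] → run F
t=17: vr[A=2048/335 F=1024/141 G=2048/423] → run G
t=18: vr[A=2048/335 F=1024/141 G=1024/141] → run A
t=19: vr[F=1024/141 G=1024/141] → run F
t=20: vr[F=4096/423 G=1024/141] → run G
t=21: vr[F=4096/423 G=4096/423] → run F
t=22: vr[F=5120/423 G=4096/423] → run G
t=23: vr[F=5120/423 G=5120/423] → run F
t=24: vr[F=2048/141 G=5120/423] → run G
t=25: vr[F=2048/141] → run F
t=26: vr[F=7168/423] → run F
t=27: (idle)
t=28: (idle)
t=29: (idle)

context switches = 24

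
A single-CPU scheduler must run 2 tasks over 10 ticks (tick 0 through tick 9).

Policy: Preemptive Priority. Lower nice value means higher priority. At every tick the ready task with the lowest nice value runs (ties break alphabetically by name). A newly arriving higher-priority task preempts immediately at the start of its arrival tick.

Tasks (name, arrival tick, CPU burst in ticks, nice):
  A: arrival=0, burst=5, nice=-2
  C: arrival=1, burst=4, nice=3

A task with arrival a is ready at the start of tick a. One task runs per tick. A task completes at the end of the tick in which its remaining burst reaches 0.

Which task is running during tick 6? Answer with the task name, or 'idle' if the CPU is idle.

t=0: ready={A} → run A
t=1: ready={A,C} → run A
t=2: ready={A,C} → run A
t=3: ready={A,C} → run A
t=4: ready={A,C} → run A
t=5: ready={C} → run C
t=6: ready={C} → run C
t=7: ready={C} → run C
t=8: ready={C} → run C
t=9: (idle)

running at tick 6 = C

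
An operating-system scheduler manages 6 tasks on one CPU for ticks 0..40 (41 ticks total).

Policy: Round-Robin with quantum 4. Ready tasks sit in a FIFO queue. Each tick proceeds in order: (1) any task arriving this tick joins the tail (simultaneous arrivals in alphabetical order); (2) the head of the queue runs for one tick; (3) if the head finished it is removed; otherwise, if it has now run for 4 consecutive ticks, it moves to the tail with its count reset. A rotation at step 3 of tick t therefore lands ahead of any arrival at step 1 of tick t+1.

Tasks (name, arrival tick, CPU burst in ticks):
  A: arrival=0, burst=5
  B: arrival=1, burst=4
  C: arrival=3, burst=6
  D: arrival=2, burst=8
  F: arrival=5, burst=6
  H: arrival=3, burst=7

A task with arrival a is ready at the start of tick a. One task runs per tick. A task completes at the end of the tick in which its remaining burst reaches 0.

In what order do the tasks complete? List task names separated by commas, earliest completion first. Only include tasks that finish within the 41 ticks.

t=0: queue=[A] q_used=0 → run A
t=1: queue=[A,B] q_used=1 → run A
t=2: queue=[A,B,D] q_used=2 → run A
t=3: queue=[A,B,D,C,H] q_used=3 → run A
t=4: queue=[B,D,C,H,A] q_used=0 → run B
t=5: queue=[B,D,C,H,A,F] q_used=1 → run B
t=6: queue=[B,D,C,H,A,F] q_used=2 → run B
t=7: queue=[B,D,C,H,A,F] q_used=3 → run B
t=8: queue=[D,C,H,A,F] q_used=0 → run D
t=9: queue=[D,C,H,A,F] q_used=1 → run D
t=10: queue=[D,C,H,A,F] q_used=2 → run D
t=11: queue=[D,C,H,A,F] q_used=3 → run D
t=12: queue=[C,H,A,F,D] q_used=0 → run C
t=13: queue=[C,H,A,F,D] q_used=1 → run C
t=14: queue=[C,H,A,F,D] q_used=2 → run C
t=15: queue=[C,H,A,F,D] q_used=3 → run C
t=16: queue=[H,A,F,D,C] q_used=0 → run H
t=17: queue=[H,A,F,D,C] q_used=1 → run H
t=18: queue=[H,A,F,D,C] q_used=2 → run H
t=19: queue=[H,A,F,D,C] q_used=3 → run H
t=20: queue=[A,F,D,C,H] q_used=0 → run A
t=21: queue=[F,D,C,H] q_used=0 → run F
t=22: queue=[F,D,C,H] q_used=1 → run F
t=23: queue=[F,D,C,H] q_used=2 → run F
t=24: queue=[F,D,C,H] q_used=3 → run F
t=25: queue=[D,C,H,F] q_used=0 → run D
t=26: queue=[D,C,H,F] q_used=1 → run D
t=27: queue=[D,C,H,F] q_used=2 → run D
t=28: queue=[D,C,H,F] q_used=3 → run D
t=29: queue=[C,H,F] q_used=0 → run C
t=30: queue=[C,H,F] q_used=1 → run C
t=31: queue=[H,F] q_used=0 → run H
t=32: queue=[H,F] q_used=1 → run H
t=33: queue=[H,F] q_used=2 → run H
t=34: queue=[F] q_used=0 → run F
t=35: queue=[F] q_used=1 → run F
t=36: (idle)
t=37: (idle)
t=38: (idle)
t=39: (idle)
t=40: (idle)

completion order = B, A, D, C, H, F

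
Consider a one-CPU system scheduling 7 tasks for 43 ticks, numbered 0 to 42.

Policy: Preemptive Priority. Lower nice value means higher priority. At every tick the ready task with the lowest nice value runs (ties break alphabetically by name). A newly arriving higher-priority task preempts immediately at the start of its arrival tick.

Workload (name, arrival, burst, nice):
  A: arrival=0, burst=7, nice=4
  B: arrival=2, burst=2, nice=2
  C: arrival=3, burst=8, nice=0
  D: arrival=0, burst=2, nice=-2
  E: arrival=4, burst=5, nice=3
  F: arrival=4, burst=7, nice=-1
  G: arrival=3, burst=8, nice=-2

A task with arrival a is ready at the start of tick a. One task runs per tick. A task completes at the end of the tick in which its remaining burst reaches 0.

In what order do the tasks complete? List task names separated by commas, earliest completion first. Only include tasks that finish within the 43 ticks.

t=0: ready={A,D} → run D
t=1: ready={A,D} → run D
t=2: ready={A,B} → run B
t=3: ready={A,B,C,G} → run G
t=4: ready={A,B,C,E,F,G} → run G
t=5: ready={A,B,C,E,F,G} → run G
t=6: ready={A,B,C,E,F,G} → run G
t=7: ready={A,B,C,E,F,G} → run G
t=8: ready={A,B,C,E,F,G} → run G
t=9: ready={A,B,C,E,F,G} → run G
t=10: ready={A,B,C,E,F,G} → run G
t=11: ready={A,B,C,E,F} → run F
t=12: ready={A,B,C,E,F} → run F
t=13: ready={A,B,C,E,F} → run F
t=14: ready={A,B,C,E,F} → run F
t=15: ready={A,B,C,E,F} → run F
t=16: ready={A,B,C,E,F} → run F
t=17: ready={A,B,C,E,F} → run F
t=18: ready={A,B,C,E} → run C
t=19: ready={A,B,C,E} → run C
t=20: ready={A,B,C,E} → run C
t=21: ready={A,B,C,E} → run C
t=22: ready={A,B,C,E} → run C
t=23: ready={A,B,C,E} → run C
t=24: ready={A,B,C,E} → run C
t=25: ready={A,B,C,E} → run C
t=26: ready={A,B,E} → run B
t=27: ready={A,E} → run E
t=28: ready={A,E} → run E
t=29: ready={A,E} → run E
t=30: ready={A,E} → run E
t=31: ready={A,E} → run E
t=32: ready={A} → run A
t=33: ready={A} → run A
t=34: ready={A} → run A
t=35: ready={A} → run A
t=36: ready={A} → run A
t=37: ready={A} → run A
t=38: ready={A} → run A
t=39: (idle)
t=40: (idle)
t=41: (idle)
t=42: (idle)

completion order = D, G, F, C, B, E, A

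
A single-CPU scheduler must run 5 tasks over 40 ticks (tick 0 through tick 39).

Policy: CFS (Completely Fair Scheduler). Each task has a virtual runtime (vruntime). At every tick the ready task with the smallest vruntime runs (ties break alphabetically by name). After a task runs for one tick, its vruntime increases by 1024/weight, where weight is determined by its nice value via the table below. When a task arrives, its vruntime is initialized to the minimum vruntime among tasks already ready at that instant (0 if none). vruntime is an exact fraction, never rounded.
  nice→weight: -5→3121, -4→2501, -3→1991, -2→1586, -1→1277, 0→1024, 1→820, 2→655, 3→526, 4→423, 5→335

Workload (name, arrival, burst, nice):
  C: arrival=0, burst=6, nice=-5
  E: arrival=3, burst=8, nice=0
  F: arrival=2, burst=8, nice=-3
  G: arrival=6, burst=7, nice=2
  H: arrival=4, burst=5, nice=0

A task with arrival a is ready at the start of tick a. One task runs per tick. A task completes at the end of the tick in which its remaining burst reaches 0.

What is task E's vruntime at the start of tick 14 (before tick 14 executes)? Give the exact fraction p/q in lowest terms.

vruntime(E, start of tick 14) = 8290/3121

t=0: vr[C=0] → run C
t=1: vr[C=1024/3121] → run C
t=2: vr[C=2048/3121 F=2048/3121] → run C
t=3: vr[C=3072/3121 E=2048/3121 F=2048/3121] → run E
t=4: vr[C=3072/3121 E=5169/3121 F=2048/3121 H=2048/3121] → run F
t=5: vr[C=3072/3121 E=5169/3121 F=7273472/6213911 H=2048/3121] → run H
t=6: vr[C=3072/3121 E=5169/3121 F=7273472/6213911 G=3072/3121 H=5169/3121] → run C
t=7: vr[C=4096/3121 E=5169/3121 F=7273472/6213911 G=3072/3121 H=5169/3121] → run G
t=8: vr[C=4096/3121 E=5169/3121 F=7273472/6213911 G=5208064/2044255 H=5169/3121] → run F
t=9: vr[C=4096/3121 E=5169/3121 F=10469376/6213911 G=5208064/2044255 H=5169/3121] → run C
t=10: vr[C=5120/3121 E=5169/3121 F=10469376/6213911 G=5208064/2044255 H=5169/3121] → run C
t=11: vr[E=5169/3121 F=10469376/6213911 G=5208064/2044255 H=5169/3121] → run E
t=12: vr[E=8290/3121 F=10469376/6213911 G=5208064/2044255 H=5169/3121] → run H
t=13: vr[E=8290/3121 F=10469376/6213911 G=5208064/2044255 H=8290/3121] → run F
t=14: vr[E=8290/3121 F=13665280/6213911 G=5208064/2044255 H=8290/3121] → run F
t=15: vr[E=8290/3121 F=16861184/6213911 G=5208064/2044255 H=8290/3121] → run G
t=16: vr[E=8290/3121 F=16861184/6213911 G=8403968/2044255 H=8290/3121] → run E
t=17: vr[E=11411/3121 F=16861184/6213911 G=8403968/2044255 H=8290/3121] → run H
t=18: vr[E=11411/3121 F=16861184/6213911 G=8403968/2044255 H=11411/3121] → run F
t=19: vr[E=11411/3121 F=20057088/6213911 G=8403968/2044255 H=11411/3121] → run F
t=20: vr[E=11411/3121 F=23252992/6213911 G=8403968/2044255 H=11411/3121] → run E
t=21: vr[E=14532/3121 F=23252992/6213911 G=8403968/2044255 H=11411/3121] → run H
t=22: vr[E=14532/3121 F=23252992/6213911 G=8403968/2044255 H=14532/3121] → run F
t=23: vr[E=14532/3121 F=26448896/6213911 G=8403968/2044255 H=14532/3121] → run G
t=24: vr[E=14532/3121 F=26448896/6213911 G=11599872/2044255 H=14532/3121] → run F
t=25: vr[E=14532/3121 G=11599872/2044255 H=14532/3121] → run E
t=26: vr[E=17653/3121 G=11599872/2044255 H=14532/3121] → run H
t=27: vr[E=17653/3121 G=11599872/2044255] → run E
t=28: vr[E=20774/3121 G=11599872/2044255] → run G
t=29: vr[E=20774/3121 G=14795776/2044255] → run E
t=30: vr[E=23895/3121 G=14795776/2044255] → run G
t=31: vr[E=23895/3121 G=3598336/408851] → run E
t=32: vr[G=3598336/408851] → run G
t=33: vr[G=21187584/2044255] → run G
t=34: (idle)
t=35: (idle)
t=36: (idle)
t=37: (idle)
t=38: (idle)
t=39: (idle)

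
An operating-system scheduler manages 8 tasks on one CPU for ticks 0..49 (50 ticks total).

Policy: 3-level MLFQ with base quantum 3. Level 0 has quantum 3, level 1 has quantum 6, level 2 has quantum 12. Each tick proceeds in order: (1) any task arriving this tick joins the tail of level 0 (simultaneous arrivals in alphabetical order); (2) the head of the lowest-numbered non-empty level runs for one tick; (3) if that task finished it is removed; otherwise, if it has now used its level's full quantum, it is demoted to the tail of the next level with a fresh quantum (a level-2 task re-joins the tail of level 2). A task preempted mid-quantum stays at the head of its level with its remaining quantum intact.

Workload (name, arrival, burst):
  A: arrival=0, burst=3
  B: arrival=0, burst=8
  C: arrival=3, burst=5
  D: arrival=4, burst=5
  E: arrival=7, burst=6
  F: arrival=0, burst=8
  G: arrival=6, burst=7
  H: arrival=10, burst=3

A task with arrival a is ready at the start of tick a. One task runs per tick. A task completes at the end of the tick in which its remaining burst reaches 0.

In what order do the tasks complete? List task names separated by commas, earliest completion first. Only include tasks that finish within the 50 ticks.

t=0: L0/L1/L2 = ABF/-/- → run A
t=1: L0/L1/L2 = ABF/-/- → run A
t=2: L0/L1/L2 = ABF/-/- → run A
t=3: L0/L1/L2 = BFC/-/- → run B
t=4: L0/L1/L2 = BFCD/-/- → run B
t=5: L0/L1/L2 = BFCD/-/- → run B
t=6: L0/L1/L2 = FCDG/B/- → run F
t=7: L0/L1/L2 = FCDGE/B/- → run F
t=8: L0/L1/L2 = FCDGE/B/- → run F
t=9: L0/L1/L2 = CDGE/BF/- → run C
t=10: L0/L1/L2 = CDGEH/BF/- → run C
t=11: L0/L1/L2 = CDGEH/BF/- → run C
t=12: L0/L1/L2 = DGEH/BFC/- → run D
t=13: L0/L1/L2 = DGEH/BFC/- → run D
t=14: L0/L1/L2 = DGEH/BFC/- → run D
t=15: L0/L1/L2 = GEH/BFCD/- → run G
t=16: L0/L1/L2 = GEH/BFCD/- → run G
t=17: L0/L1/L2 = GEH/BFCD/- → run G
t=18: L0/L1/L2 = EH/BFCDG/- → run E
t=19: L0/L1/L2 = EH/BFCDG/- → run E
t=20: L0/L1/L2 = EH/BFCDG/- → run E
t=21: L0/L1/L2 = H/BFCDGE/- → run H
t=22: L0/L1/L2 = H/BFCDGE/- → run H
t=23: L0/L1/L2 = H/BFCDGE/- → run H
t=24: L0/L1/L2 = -/BFCDGE/- → run B
t=25: L0/L1/L2 = -/BFCDGE/- → run B
t=26: L0/L1/L2 = -/BFCDGE/- → run B
t=27: L0/L1/L2 = -/BFCDGE/- → run B
t=28: L0/L1/L2 = -/BFCDGE/- → run B
t=29: L0/L1/L2 = -/FCDGE/- → run F
t=30: L0/L1/L2 = -/FCDGE/- → run F
t=31: L0/L1/L2 = -/FCDGE/- → run F
t=32: L0/L1/L2 = -/FCDGE/- → run F
t=33: L0/L1/L2 = -/FCDGE/- → run F
t=34: L0/L1/L2 = -/CDGE/- → run C
t=35: L0/L1/L2 = -/CDGE/- → run C
t=36: L0/L1/L2 = -/DGE/- → run D
t=37: L0/L1/L2 = -/DGE/- → run D
t=38: L0/L1/L2 = -/GE/- → run G
t=39: L0/L1/L2 = -/GE/- → run G
t=40: L0/L1/L2 = -/GE/- → run G
t=41: L0/L1/L2 = -/GE/- → run G
t=42: L0/L1/L2 = -/E/- → run E
t=43: L0/L1/L2 = -/E/- → run E
t=44: L0/L1/L2 = -/E/- → run E
t=45: (idle)
t=46: (idle)
t=47: (idle)
t=48: (idle)
t=49: (idle)

completion order = A, H, B, F, C, D, G, E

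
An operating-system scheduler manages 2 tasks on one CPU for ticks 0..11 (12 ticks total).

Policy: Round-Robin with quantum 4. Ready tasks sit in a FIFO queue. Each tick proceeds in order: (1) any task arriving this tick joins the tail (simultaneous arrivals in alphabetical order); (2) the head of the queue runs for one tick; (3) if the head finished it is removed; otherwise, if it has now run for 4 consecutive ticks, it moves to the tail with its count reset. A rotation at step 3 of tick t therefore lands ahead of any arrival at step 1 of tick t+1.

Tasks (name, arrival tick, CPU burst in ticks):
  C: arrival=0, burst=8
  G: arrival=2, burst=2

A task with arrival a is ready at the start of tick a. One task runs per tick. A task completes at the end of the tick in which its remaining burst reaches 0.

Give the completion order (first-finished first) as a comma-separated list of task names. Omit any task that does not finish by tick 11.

t=0: queue=[C] q_used=0 → run C
t=1: queue=[C] q_used=1 → run C
t=2: queue=[C,G] q_used=2 → run C
t=3: queue=[C,G] q_used=3 → run C
t=4: queue=[G,C] q_used=0 → run G
t=5: queue=[G,C] q_used=1 → run G
t=6: queue=[C] q_used=0 → run C
t=7: queue=[C] q_used=1 → run C
t=8: queue=[C] q_used=2 → run C
t=9: queue=[C] q_used=3 → run C
t=10: (idle)
t=11: (idle)

completion order = G, C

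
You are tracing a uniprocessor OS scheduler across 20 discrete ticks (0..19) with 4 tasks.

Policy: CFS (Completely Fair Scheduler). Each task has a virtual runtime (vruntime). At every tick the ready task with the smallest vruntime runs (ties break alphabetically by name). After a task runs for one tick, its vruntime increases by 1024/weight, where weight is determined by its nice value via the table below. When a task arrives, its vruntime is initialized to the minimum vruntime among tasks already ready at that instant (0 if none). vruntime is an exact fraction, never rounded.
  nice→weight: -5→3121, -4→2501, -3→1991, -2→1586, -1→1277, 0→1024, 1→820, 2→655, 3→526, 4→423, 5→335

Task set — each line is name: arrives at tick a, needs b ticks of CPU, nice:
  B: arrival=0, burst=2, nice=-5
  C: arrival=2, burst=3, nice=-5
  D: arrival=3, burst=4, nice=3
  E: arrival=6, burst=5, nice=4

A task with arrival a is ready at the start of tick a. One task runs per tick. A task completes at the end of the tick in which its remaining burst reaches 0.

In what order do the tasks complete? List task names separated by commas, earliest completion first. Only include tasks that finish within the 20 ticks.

t=0: vr[B=0] → run B
t=1: vr[B=1024/3121] → run B
t=2: vr[C=0] → run C
t=3: vr[C=1024/3121 D=1024/3121] → run C
t=4: vr[C=2048/3121 D=1024/3121] → run D
t=5: vr[C=2048/3121 D=1867264/820823] → run C
t=6: vr[D=1867264/820823 E=1867264/820823] → run D
t=7: vr[D=3465216/820823 E=1867264/820823] → run E
t=8: vr[D=3465216/820823 E=1630375424/347208129] → run D
t=9: vr[D=5063168/820823 E=1630375424/347208129] → run E
t=10: vr[D=5063168/820823 E=2470898176/347208129] → run D
t=11: vr[E=2470898176/347208129] → run E
t=12: vr[E=1103806976/115736043] → run E
t=13: vr[E=4151943680/347208129] → run E
t=14: (idle)
t=15: (idle)
t=16: (idle)
t=17: (idle)
t=18: (idle)
t=19: (idle)

completion order = B, C, D, E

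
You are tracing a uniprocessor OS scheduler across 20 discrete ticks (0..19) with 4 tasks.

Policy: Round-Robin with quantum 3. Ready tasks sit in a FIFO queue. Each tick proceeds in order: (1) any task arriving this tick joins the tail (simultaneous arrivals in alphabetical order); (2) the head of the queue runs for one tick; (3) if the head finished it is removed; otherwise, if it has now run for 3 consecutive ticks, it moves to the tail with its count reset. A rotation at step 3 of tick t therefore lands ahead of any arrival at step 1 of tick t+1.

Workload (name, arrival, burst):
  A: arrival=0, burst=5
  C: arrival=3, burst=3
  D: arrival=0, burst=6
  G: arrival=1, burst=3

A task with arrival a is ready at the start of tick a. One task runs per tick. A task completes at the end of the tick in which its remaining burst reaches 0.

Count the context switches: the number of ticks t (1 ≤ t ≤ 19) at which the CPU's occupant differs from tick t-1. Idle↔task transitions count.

context switches = 6

t=0: queue=[A,D] q_used=0 → run A
t=1: queue=[A,D,G] q_used=1 → run A
t=2: queue=[A,D,G] q_used=2 → run A
t=3: queue=[D,G,A,C] q_used=0 → run D
t=4: queue=[D,G,A,C] q_used=1 → run D
t=5: queue=[D,G,A,C] q_used=2 → run D
t=6: queue=[G,A,C,D] q_used=0 → run G
t=7: queue=[G,A,C,D] q_used=1 → run G
t=8: queue=[G,A,C,D] q_used=2 → run G
t=9: queue=[A,C,D] q_used=0 → run A
t=10: queue=[A,C,D] q_used=1 → run A
t=11: queue=[C,D] q_used=0 → run C
t=12: queue=[C,D] q_used=1 → run C
t=13: queue=[C,D] q_used=2 → run C
t=14: queue=[D] q_used=0 → run D
t=15: queue=[D] q_used=1 → run D
t=16: queue=[D] q_used=2 → run D
t=17: (idle)
t=18: (idle)
t=19: (idle)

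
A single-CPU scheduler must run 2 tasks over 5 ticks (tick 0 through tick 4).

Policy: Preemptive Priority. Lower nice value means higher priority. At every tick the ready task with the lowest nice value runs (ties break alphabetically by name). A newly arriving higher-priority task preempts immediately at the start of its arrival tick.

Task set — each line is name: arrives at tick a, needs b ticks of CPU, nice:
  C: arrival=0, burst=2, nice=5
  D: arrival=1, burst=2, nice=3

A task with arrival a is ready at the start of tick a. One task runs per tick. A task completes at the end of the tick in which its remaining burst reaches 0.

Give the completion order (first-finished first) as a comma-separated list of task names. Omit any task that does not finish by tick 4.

t=0: ready={C} → run C
t=1: ready={C,D} → run D
t=2: ready={C,D} → run D
t=3: ready={C} → run C
t=4: (idle)

completion order = D, C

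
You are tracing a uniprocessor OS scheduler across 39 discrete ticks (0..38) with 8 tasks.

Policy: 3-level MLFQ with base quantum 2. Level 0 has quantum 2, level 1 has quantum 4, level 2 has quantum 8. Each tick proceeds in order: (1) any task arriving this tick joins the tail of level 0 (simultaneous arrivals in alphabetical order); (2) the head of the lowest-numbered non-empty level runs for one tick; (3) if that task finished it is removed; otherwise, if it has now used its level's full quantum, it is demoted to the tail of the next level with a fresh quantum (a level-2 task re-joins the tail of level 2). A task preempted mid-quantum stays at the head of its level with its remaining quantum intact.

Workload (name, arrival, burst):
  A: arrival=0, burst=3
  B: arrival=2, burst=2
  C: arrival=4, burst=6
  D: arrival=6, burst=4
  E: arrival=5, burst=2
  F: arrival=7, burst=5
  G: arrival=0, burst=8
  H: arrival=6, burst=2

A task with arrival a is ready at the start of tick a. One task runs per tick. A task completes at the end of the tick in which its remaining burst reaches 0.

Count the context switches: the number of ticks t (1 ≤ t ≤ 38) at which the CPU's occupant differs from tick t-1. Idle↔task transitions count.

context switches = 14

t=0: L0/L1/L2 = AG/-/- → run A
t=1: L0/L1/L2 = AG/-/- → run A
t=2: L0/L1/L2 = GB/A/- → run G
t=3: L0/L1/L2 = GB/A/- → run G
t=4: L0/L1/L2 = BC/AG/- → run B
t=5: L0/L1/L2 = BCE/AG/- → run B
t=6: L0/L1/L2 = CEDH/AG/- → run C
t=7: L0/L1/L2 = CEDHF/AG/- → run C
t=8: L0/L1/L2 = EDHF/AGC/- → run E
t=9: L0/L1/L2 = EDHF/AGC/- → run E
t=10: L0/L1/L2 = DHF/AGC/- → run D
t=11: L0/L1/L2 = DHF/AGC/- → run D
t=12: L0/L1/L2 = HF/AGCD/- → run H
t=13: L0/L1/L2 = HF/AGCD/- → run H
t=14: L0/L1/L2 = F/AGCD/- → run F
t=15: L0/L1/L2 = F/AGCD/- → run F
t=16: L0/L1/L2 = -/AGCDF/- → run A
t=17: L0/L1/L2 = -/GCDF/- → run G
t=18: L0/L1/L2 = -/GCDF/- → run G
t=19: L0/L1/L2 = -/GCDF/- → run G
t=20: L0/L1/L2 = -/GCDF/- → run G
t=21: L0/L1/L2 = -/CDF/G → run C
t=22: L0/L1/L2 = -/CDF/G → run C
t=23: L0/L1/L2 = -/CDF/G → run C
t=24: L0/L1/L2 = -/CDF/G → run C
t=25: L0/L1/L2 = -/DF/G → run D
t=26: L0/L1/L2 = -/DF/G → run D
t=27: L0/L1/L2 = -/F/G → run F
t=28: L0/L1/L2 = -/F/G → run F
t=29: L0/L1/L2 = -/F/G → run F
t=30: L0/L1/L2 = -/-/G → run G
t=31: L0/L1/L2 = -/-/G → run G
t=32: (idle)
t=33: (idle)
t=34: (idle)
t=35: (idle)
t=36: (idle)
t=37: (idle)
t=38: (idle)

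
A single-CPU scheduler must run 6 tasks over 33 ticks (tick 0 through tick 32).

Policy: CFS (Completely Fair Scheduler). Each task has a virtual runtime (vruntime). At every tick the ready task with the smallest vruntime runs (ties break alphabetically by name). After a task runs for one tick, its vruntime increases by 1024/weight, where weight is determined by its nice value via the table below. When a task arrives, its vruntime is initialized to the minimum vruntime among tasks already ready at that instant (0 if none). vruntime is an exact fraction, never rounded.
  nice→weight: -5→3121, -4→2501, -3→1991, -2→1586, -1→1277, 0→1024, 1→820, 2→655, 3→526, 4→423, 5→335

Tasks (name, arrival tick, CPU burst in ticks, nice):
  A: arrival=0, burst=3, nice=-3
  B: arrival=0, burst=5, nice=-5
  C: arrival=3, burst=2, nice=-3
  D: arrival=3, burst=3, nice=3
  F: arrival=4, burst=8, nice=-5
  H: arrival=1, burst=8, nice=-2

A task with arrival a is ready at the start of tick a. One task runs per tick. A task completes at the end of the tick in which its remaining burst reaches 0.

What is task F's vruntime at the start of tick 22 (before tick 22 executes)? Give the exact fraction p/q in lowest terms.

vruntime(F, start of tick 22) = 7168/3121

t=0: vr[A=0 B=0] → run A
t=1: vr[A=1024/1991 B=0 H=0] → run B
t=2: vr[A=1024/1991 B=1024/3121 H=0] → run H
t=3: vr[A=1024/1991 B=1024/3121 C=1024/3121 D=1024/3121 H=512/793] → run B
t=4: vr[A=1024/1991 B=2048/3121 C=1024/3121 D=1024/3121 F=1024/3121 H=512/793] → run C
t=5: vr[A=1024/1991 B=2048/3121 C=5234688/6213911 D=1024/3121 F=1024/3121 H=512/793] → run D
t=6: vr[A=1024/1991 B=2048/3121 C=5234688/6213911 D=1867264/820823 F=1024/3121 H=512/793] → run F
t=7: vr[A=1024/1991 B=2048/3121 C=5234688/6213911 D=1867264/820823 F=2048/3121 H=512/793] → run A
t=8: vr[A=2048/1991 B=2048/3121 C=5234688/6213911 D=1867264/820823 F=2048/3121 H=512/793] → run H
t=9: vr[A=2048/1991 B=2048/3121 C=5234688/6213911 D=1867264/820823 F=2048/3121 H=1024/793] → run B
t=10: vr[A=2048/1991 B=3072/3121 C=5234688/6213911 D=1867264/820823 F=2048/3121 H=1024/793] → run F
t=11: vr[A=2048/1991 B=3072/3121 C=5234688/6213911 D=1867264/820823 F=3072/3121 H=1024/793] → run C
t=12: vr[A=2048/1991 B=3072/3121 D=1867264/820823 F=3072/3121 H=1024/793] → run B
t=13: vr[A=2048/1991 B=4096/3121 D=1867264/820823 F=3072/3121 H=1024/793] → run F
t=14: vr[A=2048/1991 B=4096/3121 D=1867264/820823 F=4096/3121 H=1024/793] → run A
t=15: vr[B=4096/3121 D=1867264/820823 F=4096/3121 H=1024/793] → run H
t=16: vr[B=4096/3121 D=1867264/820823 F=4096/3121 H=1536/793] → run B
t=17: vr[D=1867264/820823 F=4096/3121 H=1536/793] → run F
t=18: vr[D=1867264/820823 F=5120/3121 H=1536/793] → run F
t=19: vr[D=1867264/820823 F=6144/3121 H=1536/793] → run H
t=20: vr[D=1867264/820823 F=6144/3121 H=2048/793] → run F
t=21: vr[D=1867264/820823 F=7168/3121 H=2048/793] → run D
t=22: vr[D=3465216/820823 F=7168/3121 H=2048/793] → run F
t=23: vr[D=3465216/820823 F=8192/3121 H=2048/793] → run H
t=24: vr[D=3465216/820823 F=8192/3121 H=2560/793] → run F
t=25: vr[D=3465216/820823 H=2560/793] → run H
t=26: vr[D=3465216/820823 H=3072/793] → run H
t=27: vr[D=3465216/820823 H=3584/793] → run D
t=28: vr[H=3584/793] → run H
t=29: (idle)
t=30: (idle)
t=31: (idle)
t=32: (idle)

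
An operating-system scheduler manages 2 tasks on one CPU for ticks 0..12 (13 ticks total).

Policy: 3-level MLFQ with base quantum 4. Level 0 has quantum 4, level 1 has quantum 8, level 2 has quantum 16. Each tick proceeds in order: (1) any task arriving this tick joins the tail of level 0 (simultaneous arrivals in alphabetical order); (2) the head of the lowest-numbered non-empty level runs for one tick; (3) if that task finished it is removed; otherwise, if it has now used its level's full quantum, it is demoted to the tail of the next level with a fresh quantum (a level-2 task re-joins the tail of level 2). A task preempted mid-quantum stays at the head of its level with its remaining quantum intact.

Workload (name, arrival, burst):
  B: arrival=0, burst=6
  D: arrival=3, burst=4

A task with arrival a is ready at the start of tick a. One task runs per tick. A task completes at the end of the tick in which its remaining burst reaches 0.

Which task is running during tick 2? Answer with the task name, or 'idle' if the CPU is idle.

running at tick 2 = B

t=0: L0/L1/L2 = B/-/- → run B
t=1: L0/L1/L2 = B/-/- → run B
t=2: L0/L1/L2 = B/-/- → run B
t=3: L0/L1/L2 = BD/-/- → run B
t=4: L0/L1/L2 = D/B/- → run D
t=5: L0/L1/L2 = D/B/- → run D
t=6: L0/L1/L2 = D/B/- → run D
t=7: L0/L1/L2 = D/B/- → run D
t=8: L0/L1/L2 = -/B/- → run B
t=9: L0/L1/L2 = -/B/- → run B
t=10: (idle)
t=11: (idle)
t=12: (idle)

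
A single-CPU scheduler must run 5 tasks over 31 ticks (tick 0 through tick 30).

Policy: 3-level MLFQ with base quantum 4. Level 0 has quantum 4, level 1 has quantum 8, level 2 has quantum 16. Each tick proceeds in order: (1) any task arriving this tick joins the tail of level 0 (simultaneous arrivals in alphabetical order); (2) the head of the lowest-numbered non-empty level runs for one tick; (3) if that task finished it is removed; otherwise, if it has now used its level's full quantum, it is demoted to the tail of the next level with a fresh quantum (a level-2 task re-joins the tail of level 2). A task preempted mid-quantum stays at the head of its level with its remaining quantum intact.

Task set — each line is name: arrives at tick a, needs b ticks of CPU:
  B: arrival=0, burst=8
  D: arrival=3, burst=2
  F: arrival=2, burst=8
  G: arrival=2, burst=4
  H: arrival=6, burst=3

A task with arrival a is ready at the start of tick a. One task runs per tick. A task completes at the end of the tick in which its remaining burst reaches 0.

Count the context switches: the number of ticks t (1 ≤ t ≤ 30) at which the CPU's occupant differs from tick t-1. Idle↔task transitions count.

t=0: L0/L1/L2 = B/-/- → run B
t=1: L0/L1/L2 = B/-/- → run B
t=2: L0/L1/L2 = BFG/-/- → run B
t=3: L0/L1/L2 = BFGD/-/- → run B
t=4: L0/L1/L2 = FGD/B/- → run F
t=5: L0/L1/L2 = FGD/B/- → run F
t=6: L0/L1/L2 = FGDH/B/- → run F
t=7: L0/L1/L2 = FGDH/B/- → run F
t=8: L0/L1/L2 = GDH/BF/- → run G
t=9: L0/L1/L2 = GDH/BF/- → run G
t=10: L0/L1/L2 = GDH/BF/- → run G
t=11: L0/L1/L2 = GDH/BF/- → run G
t=12: L0/L1/L2 = DH/BF/- → run D
t=13: L0/L1/L2 = DH/BF/- → run D
t=14: L0/L1/L2 = H/BF/- → run H
t=15: L0/L1/L2 = H/BF/- → run H
t=16: L0/L1/L2 = H/BF/- → run H
t=17: L0/L1/L2 = -/BF/- → run B
t=18: L0/L1/L2 = -/BF/- → run B
t=19: L0/L1/L2 = -/BF/- → run B
t=20: L0/L1/L2 = -/BF/- → run B
t=21: L0/L1/L2 = -/F/- → run F
t=22: L0/L1/L2 = -/F/- → run F
t=23: L0/L1/L2 = -/F/- → run F
t=24: L0/L1/L2 = -/F/- → run F
t=25: (idle)
t=26: (idle)
t=27: (idle)
t=28: (idle)
t=29: (idle)
t=30: (idle)

context switches = 7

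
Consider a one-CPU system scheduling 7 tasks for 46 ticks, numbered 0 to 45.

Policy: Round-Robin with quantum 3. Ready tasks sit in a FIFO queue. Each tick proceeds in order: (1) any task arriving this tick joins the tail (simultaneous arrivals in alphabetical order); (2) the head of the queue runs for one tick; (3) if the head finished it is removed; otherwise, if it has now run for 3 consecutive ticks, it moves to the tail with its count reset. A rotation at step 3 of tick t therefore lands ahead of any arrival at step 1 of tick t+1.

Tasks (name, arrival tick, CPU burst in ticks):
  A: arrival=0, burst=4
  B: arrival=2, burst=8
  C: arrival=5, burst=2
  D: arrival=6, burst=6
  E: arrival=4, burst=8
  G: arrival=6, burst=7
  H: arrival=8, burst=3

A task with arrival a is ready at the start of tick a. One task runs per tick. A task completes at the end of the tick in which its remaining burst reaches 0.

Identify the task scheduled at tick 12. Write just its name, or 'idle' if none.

t=0: queue=[A] q_used=0 → run A
t=1: queue=[A] q_used=1 → run A
t=2: queue=[A,B] q_used=2 → run A
t=3: queue=[B,A] q_used=0 → run B
t=4: queue=[B,A,E] q_used=1 → run B
t=5: queue=[B,A,E,C] q_used=2 → run B
t=6: queue=[A,E,C,B,D,G] q_used=0 → run A
t=7: queue=[E,C,B,D,G] q_used=0 → run E
t=8: queue=[E,C,B,D,G,H] q_used=1 → run E
t=9: queue=[E,C,B,D,G,H] q_used=2 → run E
t=10: queue=[C,B,D,G,H,E] q_used=0 → run C
t=11: queue=[C,B,D,G,H,E] q_used=1 → run C
t=12: queue=[B,D,G,H,E] q_used=0 → run B
t=13: queue=[B,D,G,H,E] q_used=1 → run B
t=14: queue=[B,D,G,H,E] q_used=2 → run B
t=15: queue=[D,G,H,E,B] q_used=0 → run D
t=16: queue=[D,G,H,E,B] q_used=1 → run D
t=17: queue=[D,G,H,E,B] q_used=2 → run D
t=18: queue=[G,H,E,B,D] q_used=0 → run G
t=19: queue=[G,H,E,B,D] q_used=1 → run G
t=20: queue=[G,H,E,B,D] q_used=2 → run G
t=21: queue=[H,E,B,D,G] q_used=0 → run H
t=22: queue=[H,E,B,D,G] q_used=1 → run H
t=23: queue=[H,E,B,D,G] q_used=2 → run H
t=24: queue=[E,B,D,G] q_used=0 → run E
t=25: queue=[E,B,D,G] q_used=1 → run E
t=26: queue=[E,B,D,G] q_used=2 → run E
t=27: queue=[B,D,G,E] q_used=0 → run B
t=28: queue=[B,D,G,E] q_used=1 → run B
t=29: queue=[D,G,E] q_used=0 → run D
t=30: queue=[D,G,E] q_used=1 → run D
t=31: queue=[D,G,E] q_used=2 → run D
t=32: queue=[G,E] q_used=0 → run G
t=33: queue=[G,E] q_used=1 → run G
t=34: queue=[G,E] q_used=2 → run G
t=35: queue=[E,G] q_used=0 → run E
t=36: queue=[E,G] q_used=1 → run E
t=37: queue=[G] q_used=0 → run G
t=38: (idle)
t=39: (idle)
t=40: (idle)
t=41: (idle)
t=42: (idle)
t=43: (idle)
t=44: (idle)
t=45: (idle)

running at tick 12 = B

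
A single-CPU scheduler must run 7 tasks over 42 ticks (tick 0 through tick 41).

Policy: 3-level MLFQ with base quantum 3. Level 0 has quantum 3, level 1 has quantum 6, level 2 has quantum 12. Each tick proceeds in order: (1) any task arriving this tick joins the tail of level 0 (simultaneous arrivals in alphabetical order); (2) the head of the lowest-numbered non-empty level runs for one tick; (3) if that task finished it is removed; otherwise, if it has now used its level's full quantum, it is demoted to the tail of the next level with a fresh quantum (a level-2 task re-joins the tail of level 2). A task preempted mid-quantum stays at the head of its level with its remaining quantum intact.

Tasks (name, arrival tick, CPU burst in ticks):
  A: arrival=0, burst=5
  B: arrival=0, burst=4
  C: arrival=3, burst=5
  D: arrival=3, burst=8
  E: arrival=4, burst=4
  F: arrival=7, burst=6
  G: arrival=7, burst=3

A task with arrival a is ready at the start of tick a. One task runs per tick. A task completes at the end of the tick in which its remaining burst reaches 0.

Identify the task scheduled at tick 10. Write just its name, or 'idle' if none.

running at tick 10 = D

t=0: L0/L1/L2 = AB/-/- → run A
t=1: L0/L1/L2 = AB/-/- → run A
t=2: L0/L1/L2 = AB/-/- → run A
t=3: L0/L1/L2 = BCD/A/- → run B
t=4: L0/L1/L2 = BCDE/A/- → run B
t=5: L0/L1/L2 = BCDE/A/- → run B
t=6: L0/L1/L2 = CDE/AB/- → run C
t=7: L0/L1/L2 = CDEFG/AB/- → run C
t=8: L0/L1/L2 = CDEFG/AB/- → run C
t=9: L0/L1/L2 = DEFG/ABC/- → run D
t=10: L0/L1/L2 = DEFG/ABC/- → run D
t=11: L0/L1/L2 = DEFG/ABC/- → run D
t=12: L0/L1/L2 = EFG/ABCD/- → run E
t=13: L0/L1/L2 = EFG/ABCD/- → run E
t=14: L0/L1/L2 = EFG/ABCD/- → run E
t=15: L0/L1/L2 = FG/ABCDE/- → run F
t=16: L0/L1/L2 = FG/ABCDE/- → run F
t=17: L0/L1/L2 = FG/ABCDE/- → run F
t=18: L0/L1/L2 = G/ABCDEF/- → run G
t=19: L0/L1/L2 = G/ABCDEF/- → run G
t=20: L0/L1/L2 = G/ABCDEF/- → run G
t=21: L0/L1/L2 = -/ABCDEF/- → run A
t=22: L0/L1/L2 = -/ABCDEF/- → run A
t=23: L0/L1/L2 = -/BCDEF/- → run B
t=24: L0/L1/L2 = -/CDEF/- → run C
t=25: L0/L1/L2 = -/CDEF/- → run C
t=26: L0/L1/L2 = -/DEF/- → run D
t=27: L0/L1/L2 = -/DEF/- → run D
t=28: L0/L1/L2 = -/DEF/- → run D
t=29: L0/L1/L2 = -/DEF/- → run D
t=30: L0/L1/L2 = -/DEF/- → run D
t=31: L0/L1/L2 = -/EF/- → run E
t=32: L0/L1/L2 = -/F/- → run F
t=33: L0/L1/L2 = -/F/- → run F
t=34: L0/L1/L2 = -/F/- → run F
t=35: (idle)
t=36: (idle)
t=37: (idle)
t=38: (idle)
t=39: (idle)
t=40: (idle)
t=41: (idle)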